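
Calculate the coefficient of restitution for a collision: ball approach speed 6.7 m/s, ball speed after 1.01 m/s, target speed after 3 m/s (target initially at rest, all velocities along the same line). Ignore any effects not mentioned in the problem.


e = (v2_after - v1_after) / (v1_before - v2_before)
Numerator = 3 - 1.01 = 1.99
Denominator = 6.7 - 0 = 6.7
e = 1.99 / 6.7 = 0.297

0.297


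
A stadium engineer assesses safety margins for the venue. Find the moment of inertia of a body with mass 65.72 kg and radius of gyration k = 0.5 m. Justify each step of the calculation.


I = m * k^2
I = 65.72 * 0.5^2
I = 65.72 * 0.25 = 16.43 kg*m^2

16.43 kg*m^2


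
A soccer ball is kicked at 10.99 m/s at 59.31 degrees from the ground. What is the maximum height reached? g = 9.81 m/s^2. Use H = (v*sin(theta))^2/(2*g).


H = (v*sin(theta))^2 / (2*g)
vy = v*sin(theta) = 10.99 * sin(59.31 deg) = 9.4508 m/s
H = vy^2 / (2*g) = 89.3168 / (2*9.81)
H = 89.3168 / 19.62 = 4.5523 m

4.5523 m


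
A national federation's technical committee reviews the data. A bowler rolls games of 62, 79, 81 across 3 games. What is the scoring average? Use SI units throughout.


Average = sum / n
Sum = 222
Average = 222 / 3 = 74

74


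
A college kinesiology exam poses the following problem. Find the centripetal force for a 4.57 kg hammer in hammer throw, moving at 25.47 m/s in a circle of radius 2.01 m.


Fc = m * v^2 / r
v^2 = 25.47^2 = 648.7209
Fc = 4.57 * 648.7209 / 2.01
Fc = 2964.6545 / 2.01 = 1474.9525 N

1474.9525 N


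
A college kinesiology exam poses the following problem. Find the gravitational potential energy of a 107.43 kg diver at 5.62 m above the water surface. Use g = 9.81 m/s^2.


PE = m * g * h
PE = 107.43 * 9.81 * 5.62
PE = 1053.8883 * 5.62 = 5922.8522 J

5922.8522 J


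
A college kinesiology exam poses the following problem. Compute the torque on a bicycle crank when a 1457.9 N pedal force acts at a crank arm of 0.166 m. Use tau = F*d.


tau = F * d
tau = 1457.9 * 0.166
tau = 242.0114 N*m

242.0114 N*m


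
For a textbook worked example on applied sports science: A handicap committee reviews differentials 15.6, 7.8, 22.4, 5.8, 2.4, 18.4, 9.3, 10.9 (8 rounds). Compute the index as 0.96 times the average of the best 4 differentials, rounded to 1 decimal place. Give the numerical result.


All differentials: 15.6, 7.8, 22.4, 5.8, 2.4, 18.4, 9.3, 10.9
Sorted: 2.4, 5.8, 7.8, 9.3, 10.9, 15.6, 18.4, 22.4
Best 4: 2.4, 5.8, 7.8, 9.3
Average of best = 25.3 / 4 = 6.325
Raw index = 6.325 * 0.96 = 6.072
Handicap index = round(6.072, 1) = 6.1

6.1


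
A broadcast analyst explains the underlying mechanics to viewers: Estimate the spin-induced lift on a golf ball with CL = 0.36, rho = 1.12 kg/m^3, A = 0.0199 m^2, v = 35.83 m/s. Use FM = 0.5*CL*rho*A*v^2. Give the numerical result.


FM = 0.5 * CL * rho * A * v^2
FM = 0.5 * 0.36 * 1.12 * 0.0199 * 35.83^2
v^2 = 1283.7889
FM = 0.5 * 0.36 * 1.12 * 0.0199 * 1283.7889 = 5.1504 N

5.1504 N


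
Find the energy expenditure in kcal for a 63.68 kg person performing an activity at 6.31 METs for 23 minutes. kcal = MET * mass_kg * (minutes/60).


kcal = MET * mass * time_hr
Convert time: 23 min = 0.3833 hr
kcal = 6.31 * 63.68 * 0.3833
kcal = 154.0313 kcal

154.0313 kcal


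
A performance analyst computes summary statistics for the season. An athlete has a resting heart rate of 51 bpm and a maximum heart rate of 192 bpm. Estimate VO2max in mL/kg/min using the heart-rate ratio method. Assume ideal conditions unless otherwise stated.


VO2max = 15.3 * HRmax / HRrest
VO2max = 15.3 * 192 / 51
VO2max = 2937.6 / 51 = 57.6 mL/kg/min

57.6 mL/kg/min


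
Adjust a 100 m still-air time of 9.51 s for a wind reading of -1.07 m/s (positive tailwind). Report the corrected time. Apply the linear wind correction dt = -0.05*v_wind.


dt = -0.05 * v_wind = -0.05 * -1.07 = 0.0535 s
t_corrected = t_still + dt = 9.51 + (0.0535)
t_corrected = 9.5635 s

9.5635 s


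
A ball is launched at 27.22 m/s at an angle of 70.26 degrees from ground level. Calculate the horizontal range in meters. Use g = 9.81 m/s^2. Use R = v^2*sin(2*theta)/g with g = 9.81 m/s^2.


R = v^2 * sin(2*theta) / g
Convert angle to radians: theta = 70.26 deg = 1.2263 rad
sin(2*theta) = sin(2.4525) = 0.6358
R = 27.22^2 * 0.6358 / 9.81
R = 740.9284 * 0.6358 / 9.81 = 48.0213 m

48.0213 m


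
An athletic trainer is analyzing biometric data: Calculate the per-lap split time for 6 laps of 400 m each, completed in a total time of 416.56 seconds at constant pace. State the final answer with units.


Split time = total_time / n_laps = 416.56 / 6
Split time = 69.4267 s per lap

69.4267 s


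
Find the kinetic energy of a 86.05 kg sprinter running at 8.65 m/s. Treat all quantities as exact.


KE = 0.5 * m * v^2
KE = 0.5 * 86.05 * 8.65^2
KE = 0.5 * 86.05 * 74.8225 = 3219.2381 J

3219.2381 J


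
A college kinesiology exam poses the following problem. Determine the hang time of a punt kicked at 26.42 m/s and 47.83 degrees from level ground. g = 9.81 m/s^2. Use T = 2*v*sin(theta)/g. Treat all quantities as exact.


T = 2*v*sin(theta)/g
sin(theta) = sin(47.83 deg) = 0.7412
T = 2*26.42*0.7412 / 9.81
T = 39.1627 / 9.81 = 3.9921 s

3.9921 s


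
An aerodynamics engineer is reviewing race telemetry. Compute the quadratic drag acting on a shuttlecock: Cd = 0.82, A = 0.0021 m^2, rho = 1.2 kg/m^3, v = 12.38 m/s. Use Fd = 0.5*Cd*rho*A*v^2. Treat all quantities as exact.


Fd = 0.5 * Cd * rho * A * v^2
Fd = 0.5 * 0.82 * 1.2 * 0.0021 * 12.38^2
v^2 = 153.2644
Fd = 0.5 * 0.82 * 1.2 * 0.0021 * 153.2644 = 0.1584 N

0.1584 N


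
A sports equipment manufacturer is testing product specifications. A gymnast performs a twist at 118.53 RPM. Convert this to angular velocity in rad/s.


omega = RPM * 2 * pi / 60
omega = 118.53 * 2 * 3.14159 / 60
omega = 744.746 / 60 = 12.4124 rad/s

12.4124 rad/s


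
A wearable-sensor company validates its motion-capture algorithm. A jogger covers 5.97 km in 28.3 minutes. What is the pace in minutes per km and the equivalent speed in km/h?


Pace = time / distance = 28.3 min / 5.97 km = 4.7404 min/km
Speed = distance / time_in_hours = 5.97 / 0.4717 hr
Speed = 12.6572 km/h

4.7404 min/km, 12.6572 km/h


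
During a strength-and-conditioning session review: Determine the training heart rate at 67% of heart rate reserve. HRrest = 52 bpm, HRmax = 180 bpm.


Target = HRrest + pct*(HRmax - HRrest)
Heart rate reserve = HRmax - HRrest = 180 - 52 = 128 bpm
Fraction = 67% = 0.67
Target = 52 + 0.67 * 128
Target = 52 + 85.76 = 137.76 bpm

137.76 bpm


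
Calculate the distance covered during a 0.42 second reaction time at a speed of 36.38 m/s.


d = v * t
d = 36.38 * 0.42
d = 15.2796 m

15.2796 m


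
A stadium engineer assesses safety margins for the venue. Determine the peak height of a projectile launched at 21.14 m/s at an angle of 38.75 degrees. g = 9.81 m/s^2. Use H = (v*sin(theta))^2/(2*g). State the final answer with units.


H = (v*sin(theta))^2 / (2*g)
vy = v*sin(theta) = 21.14 * sin(38.75 deg) = 13.232 m/s
H = vy^2 / (2*g) = 175.0864 / (2*9.81)
H = 175.0864 / 19.62 = 8.9239 m

8.9239 m


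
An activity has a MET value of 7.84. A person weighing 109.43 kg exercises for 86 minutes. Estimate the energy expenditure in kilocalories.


kcal = MET * mass * time_hr
Convert time: 86 min = 1.4333 hr
kcal = 7.84 * 109.43 * 1.4333
kcal = 1229.7014 kcal

1229.7014 kcal


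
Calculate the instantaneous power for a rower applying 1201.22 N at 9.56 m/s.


P = F * v
P = 1201.22 * 9.56
P = 11483.6632 W

11483.6632 W


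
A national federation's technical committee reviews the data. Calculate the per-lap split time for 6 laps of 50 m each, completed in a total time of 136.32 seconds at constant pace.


Split time = total_time / n_laps = 136.32 / 6
Split time = 22.72 s per lap

22.72 s


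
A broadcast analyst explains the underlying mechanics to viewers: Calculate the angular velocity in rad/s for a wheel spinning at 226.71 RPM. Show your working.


omega = RPM * 2 * pi / 60
omega = 226.71 * 2 * 3.14159 / 60
omega = 1424.4609 / 60 = 23.741 rad/s

23.741 rad/s


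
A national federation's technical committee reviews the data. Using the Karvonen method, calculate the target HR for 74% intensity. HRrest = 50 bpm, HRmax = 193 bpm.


Target = HRrest + pct*(HRmax - HRrest)
Heart rate reserve = HRmax - HRrest = 193 - 50 = 143 bpm
Fraction = 74% = 0.74
Target = 50 + 0.74 * 143
Target = 50 + 105.82 = 155.82 bpm

155.82 bpm


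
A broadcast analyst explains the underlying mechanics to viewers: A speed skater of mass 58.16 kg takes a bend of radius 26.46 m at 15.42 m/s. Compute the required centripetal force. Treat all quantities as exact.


Fc = m * v^2 / r
v^2 = 15.42^2 = 237.7764
Fc = 58.16 * 237.7764 / 26.46
Fc = 13829.0754 / 26.46 = 522.6408 N

522.6408 N


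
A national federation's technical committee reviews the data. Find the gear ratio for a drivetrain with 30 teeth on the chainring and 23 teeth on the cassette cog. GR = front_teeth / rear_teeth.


GR = front_teeth / rear_teeth
GR = 30 / 23
GR = 1.3043

1.3043


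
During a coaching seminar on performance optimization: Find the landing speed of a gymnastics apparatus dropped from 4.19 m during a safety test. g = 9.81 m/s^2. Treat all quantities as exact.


v = sqrt(2 * g * h)
v = sqrt(2 * 9.81 * 4.19)
v = sqrt(82.2078) = 9.0669 m/s

9.0669 m/s


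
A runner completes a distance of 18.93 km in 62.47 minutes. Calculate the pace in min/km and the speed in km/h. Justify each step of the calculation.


Pace = time / distance = 62.47 min / 18.93 km = 3.3001 min/km
Speed = distance / time_in_hours = 18.93 / 1.0412 hr
Speed = 18.1815 km/h

3.3001 min/km, 18.1815 km/h


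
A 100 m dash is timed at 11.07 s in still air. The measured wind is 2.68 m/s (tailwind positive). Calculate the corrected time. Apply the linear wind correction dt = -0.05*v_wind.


dt = -0.05 * v_wind = -0.05 * 2.68 = -0.134 s
t_corrected = t_still + dt = 11.07 + (-0.134)
t_corrected = 10.936 s

10.936 s


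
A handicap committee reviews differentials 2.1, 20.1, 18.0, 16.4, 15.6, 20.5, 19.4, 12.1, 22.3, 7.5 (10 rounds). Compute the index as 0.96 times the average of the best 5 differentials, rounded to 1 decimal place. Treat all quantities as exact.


All differentials: 2.1, 20.1, 18.0, 16.4, 15.6, 20.5, 19.4, 12.1, 22.3, 7.5
Sorted: 2.1, 7.5, 12.1, 15.6, 16.4, 18.0, 19.4, 20.1, 20.5, 22.3
Best 5: 2.1, 7.5, 12.1, 15.6, 16.4
Average of best = 53.7 / 5 = 10.74
Raw index = 10.74 * 0.96 = 10.3104
Handicap index = round(10.3104, 1) = 10.3

10.3


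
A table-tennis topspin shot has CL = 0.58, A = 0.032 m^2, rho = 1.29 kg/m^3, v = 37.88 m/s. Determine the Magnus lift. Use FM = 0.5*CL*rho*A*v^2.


FM = 0.5 * CL * rho * A * v^2
FM = 0.5 * 0.58 * 1.29 * 0.032 * 37.88^2
v^2 = 1434.8944
FM = 0.5 * 0.58 * 1.29 * 0.032 * 1434.8944 = 17.1774 N

17.1774 N


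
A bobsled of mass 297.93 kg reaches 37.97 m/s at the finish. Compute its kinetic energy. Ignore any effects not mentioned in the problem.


KE = 0.5 * m * v^2
KE = 0.5 * 297.93 * 37.97^2
KE = 0.5 * 297.93 * 1441.7209 = 214765.9539 J

214765.9539 J


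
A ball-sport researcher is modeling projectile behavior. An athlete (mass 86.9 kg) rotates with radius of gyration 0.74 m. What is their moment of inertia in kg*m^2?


I = m * k^2
I = 86.9 * 0.74^2
I = 86.9 * 0.5476 = 47.5864 kg*m^2

47.5864 kg*m^2


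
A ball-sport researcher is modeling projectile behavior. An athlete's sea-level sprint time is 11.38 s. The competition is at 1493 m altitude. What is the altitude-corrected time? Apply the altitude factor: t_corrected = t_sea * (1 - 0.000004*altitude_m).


Correction factor = 1 - 0.000004 * 1493 = 0.994028
t_corrected = t_sea * factor = 11.38 * 0.994028
t_corrected = 11.312 s

11.312 s


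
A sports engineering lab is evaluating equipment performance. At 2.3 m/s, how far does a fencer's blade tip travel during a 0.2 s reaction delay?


d = v * t
d = 2.3 * 0.2
d = 0.46 m

0.46 m


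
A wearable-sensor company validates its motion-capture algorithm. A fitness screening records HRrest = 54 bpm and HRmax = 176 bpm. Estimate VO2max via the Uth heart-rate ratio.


VO2max = 15.3 * HRmax / HRrest
VO2max = 15.3 * 176 / 54
VO2max = 2692.8 / 54 = 49.8667 mL/kg/min

49.8667 mL/kg/min


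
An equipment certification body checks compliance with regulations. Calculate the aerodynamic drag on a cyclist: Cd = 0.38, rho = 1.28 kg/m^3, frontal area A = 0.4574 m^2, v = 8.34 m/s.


Fd = 0.5 * Cd * rho * A * v^2
Fd = 0.5 * 0.38 * 1.28 * 0.4574 * 8.34^2
v^2 = 69.5556
Fd = 0.5 * 0.38 * 1.28 * 0.4574 * 69.5556 = 7.7373 N

7.7373 N


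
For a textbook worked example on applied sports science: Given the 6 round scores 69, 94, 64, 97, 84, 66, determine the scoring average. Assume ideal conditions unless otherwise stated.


Average = sum / n
Sum = 474
Average = 474 / 6 = 79

79


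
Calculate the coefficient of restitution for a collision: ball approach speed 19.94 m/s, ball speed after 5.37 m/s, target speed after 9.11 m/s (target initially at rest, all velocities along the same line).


e = (v2_after - v1_after) / (v1_before - v2_before)
Numerator = 9.11 - 5.37 = 3.74
Denominator = 19.94 - 0 = 19.94
e = 3.74 / 19.94 = 0.1876

0.1876


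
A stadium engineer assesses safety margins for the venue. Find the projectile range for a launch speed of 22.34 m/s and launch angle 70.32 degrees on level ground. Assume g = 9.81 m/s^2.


R = v^2 * sin(2*theta) / g
Convert angle to radians: theta = 70.32 deg = 1.2273 rad
sin(2*theta) = sin(2.4546) = 0.6342
R = 22.34^2 * 0.6342 / 9.81
R = 499.0756 * 0.6342 / 9.81 = 32.2639 m

32.2639 m


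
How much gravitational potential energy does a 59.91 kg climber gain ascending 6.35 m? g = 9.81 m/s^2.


PE = m * g * h
PE = 59.91 * 9.81 * 6.35
PE = 587.7171 * 6.35 = 3732.0036 J

3732.0036 J


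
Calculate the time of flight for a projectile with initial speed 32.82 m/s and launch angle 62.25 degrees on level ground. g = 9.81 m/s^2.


T = 2*v*sin(theta)/g
sin(theta) = sin(62.25 deg) = 0.885
T = 2*32.82*0.885 / 9.81
T = 58.0906 / 9.81 = 5.9216 s

5.9216 s


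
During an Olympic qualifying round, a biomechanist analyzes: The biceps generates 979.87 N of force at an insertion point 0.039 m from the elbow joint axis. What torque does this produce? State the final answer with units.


tau = F * d
tau = 979.87 * 0.039
tau = 38.2149 N*m

38.2149 N*m


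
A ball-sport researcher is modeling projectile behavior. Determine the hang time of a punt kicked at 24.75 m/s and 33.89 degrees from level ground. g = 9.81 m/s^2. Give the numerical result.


T = 2*v*sin(theta)/g
sin(theta) = sin(33.89 deg) = 0.5576
T = 2*24.75*0.5576 / 9.81
T = 27.6012 / 9.81 = 2.8136 s

2.8136 s


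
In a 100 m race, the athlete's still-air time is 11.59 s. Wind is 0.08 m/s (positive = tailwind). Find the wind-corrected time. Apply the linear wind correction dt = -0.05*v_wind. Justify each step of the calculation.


dt = -0.05 * v_wind = -0.05 * 0.08 = -0.004 s
t_corrected = t_still + dt = 11.59 + (-0.004)
t_corrected = 11.586 s

11.586 s


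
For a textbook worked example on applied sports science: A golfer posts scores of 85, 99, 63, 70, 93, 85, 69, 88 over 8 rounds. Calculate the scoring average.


Average = sum / n
Sum = 652
Average = 652 / 8 = 81.5

81.5


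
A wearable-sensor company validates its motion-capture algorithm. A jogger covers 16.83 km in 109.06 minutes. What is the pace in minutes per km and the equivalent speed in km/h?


Pace = time / distance = 109.06 min / 16.83 km = 6.4801 min/km
Speed = distance / time_in_hours = 16.83 / 1.8177 hr
Speed = 9.2591 km/h

6.4801 min/km, 9.2591 km/h


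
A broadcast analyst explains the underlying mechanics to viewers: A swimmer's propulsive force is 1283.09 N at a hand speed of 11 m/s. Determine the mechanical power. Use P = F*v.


P = F * v
P = 1283.09 * 11
P = 14113.99 W

14113.99 W


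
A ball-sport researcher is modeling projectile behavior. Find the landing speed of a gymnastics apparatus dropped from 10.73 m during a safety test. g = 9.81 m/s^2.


v = sqrt(2 * g * h)
v = sqrt(2 * 9.81 * 10.73)
v = sqrt(210.5226) = 14.5094 m/s

14.5094 m/s


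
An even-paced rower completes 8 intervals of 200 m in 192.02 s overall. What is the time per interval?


Split time = total_time / n_laps = 192.02 / 8
Split time = 24.0025 s per lap

24.0025 s


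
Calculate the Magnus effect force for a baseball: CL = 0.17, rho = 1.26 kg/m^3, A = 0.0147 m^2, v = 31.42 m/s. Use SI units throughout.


FM = 0.5 * CL * rho * A * v^2
FM = 0.5 * 0.17 * 1.26 * 0.0147 * 31.42^2
v^2 = 987.2164
FM = 0.5 * 0.17 * 1.26 * 0.0147 * 987.2164 = 1.5542 N

1.5542 N


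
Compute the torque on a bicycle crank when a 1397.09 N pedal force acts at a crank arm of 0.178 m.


tau = F * d
tau = 1397.09 * 0.178
tau = 248.682 N*m

248.682 N*m


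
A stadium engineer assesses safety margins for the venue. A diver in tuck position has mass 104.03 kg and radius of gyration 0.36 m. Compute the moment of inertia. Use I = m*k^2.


I = m * k^2
I = 104.03 * 0.36^2
I = 104.03 * 0.1296 = 13.4823 kg*m^2

13.4823 kg*m^2


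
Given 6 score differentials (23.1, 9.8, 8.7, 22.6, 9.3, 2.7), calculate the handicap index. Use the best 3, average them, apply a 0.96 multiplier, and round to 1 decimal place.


All differentials: 23.1, 9.8, 8.7, 22.6, 9.3, 2.7
Sorted: 2.7, 8.7, 9.3, 9.8, 22.6, 23.1
Best 3: 2.7, 8.7, 9.3
Average of best = 20.7 / 3 = 6.9
Raw index = 6.9 * 0.96 = 6.624
Handicap index = round(6.624, 1) = 6.6

6.6


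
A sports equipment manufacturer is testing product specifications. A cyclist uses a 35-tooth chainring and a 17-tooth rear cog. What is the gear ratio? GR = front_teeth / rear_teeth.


GR = front_teeth / rear_teeth
GR = 35 / 17
GR = 2.0588

2.0588


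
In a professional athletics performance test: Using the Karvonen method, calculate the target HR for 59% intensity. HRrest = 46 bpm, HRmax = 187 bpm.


Target = HRrest + pct*(HRmax - HRrest)
Heart rate reserve = HRmax - HRrest = 187 - 46 = 141 bpm
Fraction = 59% = 0.59
Target = 46 + 0.59 * 141
Target = 46 + 83.19 = 129.19 bpm

129.19 bpm


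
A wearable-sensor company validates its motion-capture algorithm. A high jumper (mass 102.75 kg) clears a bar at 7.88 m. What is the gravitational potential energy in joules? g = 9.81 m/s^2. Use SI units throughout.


PE = m * g * h
PE = 102.75 * 9.81 * 7.88
PE = 1007.9775 * 7.88 = 7942.8627 J

7942.8627 J


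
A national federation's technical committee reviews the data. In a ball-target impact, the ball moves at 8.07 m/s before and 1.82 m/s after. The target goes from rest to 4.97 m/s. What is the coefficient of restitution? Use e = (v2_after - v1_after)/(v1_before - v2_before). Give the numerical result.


e = (v2_after - v1_after) / (v1_before - v2_before)
Numerator = 4.97 - 1.82 = 3.15
Denominator = 8.07 - 0 = 8.07
e = 3.15 / 8.07 = 0.3903

0.3903


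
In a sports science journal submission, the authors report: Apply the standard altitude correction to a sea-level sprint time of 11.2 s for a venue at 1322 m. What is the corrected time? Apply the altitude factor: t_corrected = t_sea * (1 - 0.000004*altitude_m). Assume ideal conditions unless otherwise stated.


Correction factor = 1 - 0.000004 * 1322 = 0.994712
t_corrected = t_sea * factor = 11.2 * 0.994712
t_corrected = 11.1408 s

11.1408 s


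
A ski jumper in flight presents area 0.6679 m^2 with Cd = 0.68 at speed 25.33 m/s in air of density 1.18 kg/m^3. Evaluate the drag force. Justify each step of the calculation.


Fd = 0.5 * Cd * rho * A * v^2
Fd = 0.5 * 0.68 * 1.18 * 0.6679 * 25.33^2
v^2 = 641.6089
Fd = 0.5 * 0.68 * 1.18 * 0.6679 * 641.6089 = 171.9265 N

171.9265 N


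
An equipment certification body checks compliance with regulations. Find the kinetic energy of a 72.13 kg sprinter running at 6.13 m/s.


KE = 0.5 * m * v^2
KE = 0.5 * 72.13 * 6.13^2
KE = 0.5 * 72.13 * 37.5769 = 1355.2109 J

1355.2109 J


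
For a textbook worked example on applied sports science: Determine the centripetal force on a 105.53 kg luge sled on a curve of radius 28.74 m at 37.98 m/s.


Fc = m * v^2 / r
v^2 = 37.98^2 = 1442.4804
Fc = 105.53 * 1442.4804 / 28.74
Fc = 152224.9566 / 28.74 = 5296.6234 N

5296.6234 N


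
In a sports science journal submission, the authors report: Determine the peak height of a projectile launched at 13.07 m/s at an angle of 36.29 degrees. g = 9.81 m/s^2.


H = (v*sin(theta))^2 / (2*g)
vy = v*sin(theta) = 13.07 * sin(36.29 deg) = 7.7358 m/s
H = vy^2 / (2*g) = 59.8422 / (2*9.81)
H = 59.8422 / 19.62 = 3.0501 m

3.0501 m


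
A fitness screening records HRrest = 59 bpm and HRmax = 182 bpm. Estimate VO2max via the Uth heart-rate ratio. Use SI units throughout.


VO2max = 15.3 * HRmax / HRrest
VO2max = 15.3 * 182 / 59
VO2max = 2784.6 / 59 = 47.1966 mL/kg/min

47.1966 mL/kg/min


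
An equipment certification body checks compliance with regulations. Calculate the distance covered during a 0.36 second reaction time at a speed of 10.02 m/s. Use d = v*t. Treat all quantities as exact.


d = v * t
d = 10.02 * 0.36
d = 3.6072 m

3.6072 m


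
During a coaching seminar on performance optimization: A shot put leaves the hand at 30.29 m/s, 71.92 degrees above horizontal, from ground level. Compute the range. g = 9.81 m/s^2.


R = v^2 * sin(2*theta) / g
Convert angle to radians: theta = 71.92 deg = 1.2552 rad
sin(2*theta) = sin(2.5105) = 0.59
R = 30.29^2 * 0.59 / 9.81
R = 917.4841 * 0.59 / 9.81 = 55.1839 m

55.1839 m


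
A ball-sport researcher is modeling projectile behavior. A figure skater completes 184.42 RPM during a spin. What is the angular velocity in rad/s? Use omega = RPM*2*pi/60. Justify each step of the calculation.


omega = RPM * 2 * pi / 60
omega = 184.42 * 2 * 3.14159 / 60
omega = 1158.745 / 60 = 19.3124 rad/s

19.3124 rad/s


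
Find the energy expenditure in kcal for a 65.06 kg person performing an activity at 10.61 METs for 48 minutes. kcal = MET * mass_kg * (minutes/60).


kcal = MET * mass * time_hr
Convert time: 48 min = 0.8 hr
kcal = 10.61 * 65.06 * 0.8
kcal = 552.2293 kcal

552.2293 kcal


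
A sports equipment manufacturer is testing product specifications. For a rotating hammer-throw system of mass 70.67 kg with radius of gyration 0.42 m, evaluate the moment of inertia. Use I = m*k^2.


I = m * k^2
I = 70.67 * 0.42^2
I = 70.67 * 0.1764 = 12.4662 kg*m^2

12.4662 kg*m^2


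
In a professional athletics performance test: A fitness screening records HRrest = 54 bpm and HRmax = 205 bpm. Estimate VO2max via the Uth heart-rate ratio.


VO2max = 15.3 * HRmax / HRrest
VO2max = 15.3 * 205 / 54
VO2max = 3136.5 / 54 = 58.0833 mL/kg/min

58.0833 mL/kg/min


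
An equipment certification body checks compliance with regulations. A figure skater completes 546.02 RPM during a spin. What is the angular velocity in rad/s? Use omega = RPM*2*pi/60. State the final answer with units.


omega = RPM * 2 * pi / 60
omega = 546.02 * 2 * 3.14159 / 60
omega = 3430.7448 / 60 = 57.1791 rad/s

57.1791 rad/s


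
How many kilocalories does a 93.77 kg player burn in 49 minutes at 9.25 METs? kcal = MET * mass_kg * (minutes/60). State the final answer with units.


kcal = MET * mass * time_hr
Convert time: 49 min = 0.8167 hr
kcal = 9.25 * 93.77 * 0.8167
kcal = 708.3542 kcal

708.3542 kcal


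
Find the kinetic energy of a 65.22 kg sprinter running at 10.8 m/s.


KE = 0.5 * m * v^2
KE = 0.5 * 65.22 * 10.8^2
KE = 0.5 * 65.22 * 116.64 = 3803.6304 J

3803.6304 J


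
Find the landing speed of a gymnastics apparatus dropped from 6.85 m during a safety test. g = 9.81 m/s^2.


v = sqrt(2 * g * h)
v = sqrt(2 * 9.81 * 6.85)
v = sqrt(134.397) = 11.593 m/s

11.593 m/s


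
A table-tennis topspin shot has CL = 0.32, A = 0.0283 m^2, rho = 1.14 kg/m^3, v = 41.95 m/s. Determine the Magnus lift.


FM = 0.5 * CL * rho * A * v^2
FM = 0.5 * 0.32 * 1.14 * 0.0283 * 41.95^2
v^2 = 1759.8025
FM = 0.5 * 0.32 * 1.14 * 0.0283 * 1759.8025 = 9.084 N

9.084 N


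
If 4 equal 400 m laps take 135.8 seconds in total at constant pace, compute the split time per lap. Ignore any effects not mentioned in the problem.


Split time = total_time / n_laps = 135.8 / 4
Split time = 33.95 s per lap

33.95 s


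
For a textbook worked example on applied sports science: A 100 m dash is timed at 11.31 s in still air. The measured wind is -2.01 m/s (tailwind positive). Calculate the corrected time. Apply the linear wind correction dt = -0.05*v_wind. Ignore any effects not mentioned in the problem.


dt = -0.05 * v_wind = -0.05 * -2.01 = 0.1005 s
t_corrected = t_still + dt = 11.31 + (0.1005)
t_corrected = 11.4105 s

11.4105 s


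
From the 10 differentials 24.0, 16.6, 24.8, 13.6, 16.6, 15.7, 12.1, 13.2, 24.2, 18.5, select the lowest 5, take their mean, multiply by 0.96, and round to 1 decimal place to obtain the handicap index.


All differentials: 24.0, 16.6, 24.8, 13.6, 16.6, 15.7, 12.1, 13.2, 24.2, 18.5
Sorted: 12.1, 13.2, 13.6, 15.7, 16.6, 16.6, 18.5, 24.0, 24.2, 24.8
Best 5: 12.1, 13.2, 13.6, 15.7, 16.6
Average of best = 71.2 / 5 = 14.24
Raw index = 14.24 * 0.96 = 13.6704
Handicap index = round(13.6704, 1) = 13.7

13.7


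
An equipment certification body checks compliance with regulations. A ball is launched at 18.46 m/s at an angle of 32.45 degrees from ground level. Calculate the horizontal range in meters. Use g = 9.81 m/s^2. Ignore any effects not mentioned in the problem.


R = v^2 * sin(2*theta) / g
Convert angle to radians: theta = 32.45 deg = 0.5664 rad
sin(2*theta) = sin(1.1327) = 0.9056
R = 18.46^2 * 0.9056 / 9.81
R = 340.7716 * 0.9056 / 9.81 = 31.4569 m

31.4569 m


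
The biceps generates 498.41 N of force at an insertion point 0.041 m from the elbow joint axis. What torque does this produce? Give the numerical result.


tau = F * d
tau = 498.41 * 0.041
tau = 20.4348 N*m

20.4348 N*m


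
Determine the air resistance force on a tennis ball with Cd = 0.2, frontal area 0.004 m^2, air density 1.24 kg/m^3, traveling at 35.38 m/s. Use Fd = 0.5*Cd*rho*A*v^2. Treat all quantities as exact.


Fd = 0.5 * Cd * rho * A * v^2
Fd = 0.5 * 0.2 * 1.24 * 0.004 * 35.38^2
v^2 = 1251.7444
Fd = 0.5 * 0.2 * 1.24 * 0.004 * 1251.7444 = 0.6209 N

0.6209 N


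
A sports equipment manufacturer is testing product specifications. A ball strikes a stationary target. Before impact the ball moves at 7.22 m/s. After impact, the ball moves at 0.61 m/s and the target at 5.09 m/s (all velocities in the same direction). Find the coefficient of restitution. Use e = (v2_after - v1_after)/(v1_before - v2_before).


e = (v2_after - v1_after) / (v1_before - v2_before)
Numerator = 5.09 - 0.61 = 4.48
Denominator = 7.22 - 0 = 7.22
e = 4.48 / 7.22 = 0.6205

0.6205


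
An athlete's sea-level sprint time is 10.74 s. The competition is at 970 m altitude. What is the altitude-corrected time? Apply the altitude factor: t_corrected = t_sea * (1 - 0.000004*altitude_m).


Correction factor = 1 - 0.000004 * 970 = 0.99612
t_corrected = t_sea * factor = 10.74 * 0.99612
t_corrected = 10.6983 s

10.6983 s


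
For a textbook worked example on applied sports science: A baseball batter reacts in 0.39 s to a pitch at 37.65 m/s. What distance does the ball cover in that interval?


d = v * t
d = 37.65 * 0.39
d = 14.6835 m

14.6835 m


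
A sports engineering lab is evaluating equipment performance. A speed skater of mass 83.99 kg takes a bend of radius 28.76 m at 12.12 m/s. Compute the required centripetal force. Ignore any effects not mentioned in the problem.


Fc = m * v^2 / r
v^2 = 12.12^2 = 146.8944
Fc = 83.99 * 146.8944 / 28.76
Fc = 12337.6607 / 28.76 = 428.9868 N

428.9868 N


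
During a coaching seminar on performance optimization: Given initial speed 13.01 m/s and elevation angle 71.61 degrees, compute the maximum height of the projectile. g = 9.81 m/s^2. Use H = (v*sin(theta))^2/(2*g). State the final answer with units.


H = (v*sin(theta))^2 / (2*g)
vy = v*sin(theta) = 13.01 * sin(71.61 deg) = 12.3456 m/s
H = vy^2 / (2*g) = 152.4137 / (2*9.81)
H = 152.4137 / 19.62 = 7.7683 m

7.7683 m


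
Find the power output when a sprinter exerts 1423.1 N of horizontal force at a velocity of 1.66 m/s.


P = F * v
P = 1423.1 * 1.66
P = 2362.346 W

2362.346 W


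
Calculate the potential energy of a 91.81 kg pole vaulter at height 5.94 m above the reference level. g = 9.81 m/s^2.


PE = m * g * h
PE = 91.81 * 9.81 * 5.94
PE = 900.6561 * 5.94 = 5349.8972 J

5349.8972 J


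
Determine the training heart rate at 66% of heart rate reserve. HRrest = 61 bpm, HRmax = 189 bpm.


Target = HRrest + pct*(HRmax - HRrest)
Heart rate reserve = HRmax - HRrest = 189 - 61 = 128 bpm
Fraction = 66% = 0.66
Target = 61 + 0.66 * 128
Target = 61 + 84.48 = 145.48 bpm

145.48 bpm


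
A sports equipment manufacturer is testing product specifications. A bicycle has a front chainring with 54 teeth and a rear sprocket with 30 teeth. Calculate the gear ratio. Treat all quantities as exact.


GR = front_teeth / rear_teeth
GR = 54 / 30
GR = 1.8

1.8


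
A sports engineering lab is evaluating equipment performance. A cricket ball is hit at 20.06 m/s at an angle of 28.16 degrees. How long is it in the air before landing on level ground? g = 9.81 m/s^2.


T = 2*v*sin(theta)/g
sin(theta) = sin(28.16 deg) = 0.4719
T = 2*20.06*0.4719 / 9.81
T = 18.934 / 9.81 = 1.9301 s

1.9301 s


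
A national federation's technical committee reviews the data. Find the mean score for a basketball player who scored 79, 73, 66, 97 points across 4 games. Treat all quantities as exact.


Average = sum / n
Sum = 315
Average = 315 / 4 = 78.75

78.75


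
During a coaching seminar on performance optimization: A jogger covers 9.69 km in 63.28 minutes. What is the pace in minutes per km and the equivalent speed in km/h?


Pace = time / distance = 63.28 min / 9.69 km = 6.5304 min/km
Speed = distance / time_in_hours = 9.69 / 1.0547 hr
Speed = 9.1877 km/h

6.5304 min/km, 9.1877 km/h


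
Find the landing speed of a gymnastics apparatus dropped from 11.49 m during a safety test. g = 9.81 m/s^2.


v = sqrt(2 * g * h)
v = sqrt(2 * 9.81 * 11.49)
v = sqrt(225.4338) = 15.0145 m/s

15.0145 m/s


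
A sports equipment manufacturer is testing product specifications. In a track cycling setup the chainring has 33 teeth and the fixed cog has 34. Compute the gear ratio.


GR = front_teeth / rear_teeth
GR = 33 / 34
GR = 0.9706

0.9706


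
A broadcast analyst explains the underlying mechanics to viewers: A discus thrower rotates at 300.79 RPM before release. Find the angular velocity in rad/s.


omega = RPM * 2 * pi / 60
omega = 300.79 * 2 * 3.14159 / 60
omega = 1889.9193 / 60 = 31.4987 rad/s

31.4987 rad/s


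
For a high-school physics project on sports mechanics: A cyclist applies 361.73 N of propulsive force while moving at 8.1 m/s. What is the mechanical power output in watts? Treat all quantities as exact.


P = F * v
P = 361.73 * 8.1
P = 2930.013 W

2930.013 W


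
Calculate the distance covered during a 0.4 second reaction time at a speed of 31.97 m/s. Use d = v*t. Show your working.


d = v * t
d = 31.97 * 0.4
d = 12.788 m

12.788 m


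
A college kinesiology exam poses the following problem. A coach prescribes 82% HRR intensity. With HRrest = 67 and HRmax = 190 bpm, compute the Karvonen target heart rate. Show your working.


Target = HRrest + pct*(HRmax - HRrest)
Heart rate reserve = HRmax - HRrest = 190 - 67 = 123 bpm
Fraction = 82% = 0.82
Target = 67 + 0.82 * 123
Target = 67 + 100.86 = 167.86 bpm

167.86 bpm


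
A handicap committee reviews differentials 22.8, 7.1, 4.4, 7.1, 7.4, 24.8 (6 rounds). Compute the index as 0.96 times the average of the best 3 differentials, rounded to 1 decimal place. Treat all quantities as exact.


All differentials: 22.8, 7.1, 4.4, 7.1, 7.4, 24.8
Sorted: 4.4, 7.1, 7.1, 7.4, 22.8, 24.8
Best 3: 4.4, 7.1, 7.1
Average of best = 18.6 / 3 = 6.2
Raw index = 6.2 * 0.96 = 5.952
Handicap index = round(5.952, 1) = 6.0

6.0


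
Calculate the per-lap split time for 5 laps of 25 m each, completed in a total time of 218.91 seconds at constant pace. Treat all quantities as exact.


Split time = total_time / n_laps = 218.91 / 5
Split time = 43.782 s per lap

43.782 s


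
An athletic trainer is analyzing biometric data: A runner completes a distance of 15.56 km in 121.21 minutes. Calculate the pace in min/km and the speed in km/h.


Pace = time / distance = 121.21 min / 15.56 km = 7.7898 min/km
Speed = distance / time_in_hours = 15.56 / 2.0202 hr
Speed = 7.7023 km/h

7.7898 min/km, 7.7023 km/h


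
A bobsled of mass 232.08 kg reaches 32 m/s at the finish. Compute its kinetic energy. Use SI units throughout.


KE = 0.5 * m * v^2
KE = 0.5 * 232.08 * 32^2
KE = 0.5 * 232.08 * 1024 = 118824.96 J

118824.96 J


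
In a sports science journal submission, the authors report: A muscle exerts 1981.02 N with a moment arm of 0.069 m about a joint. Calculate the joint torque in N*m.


tau = F * d
tau = 1981.02 * 0.069
tau = 136.6904 N*m

136.6904 N*m


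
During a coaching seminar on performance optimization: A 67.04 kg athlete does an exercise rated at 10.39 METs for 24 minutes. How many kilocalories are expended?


kcal = MET * mass * time_hr
Convert time: 24 min = 0.4 hr
kcal = 10.39 * 67.04 * 0.4
kcal = 278.6182 kcal

278.6182 kcal


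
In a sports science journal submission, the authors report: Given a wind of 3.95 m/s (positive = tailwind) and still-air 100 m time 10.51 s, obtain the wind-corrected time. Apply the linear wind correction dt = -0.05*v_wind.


dt = -0.05 * v_wind = -0.05 * 3.95 = -0.1975 s
t_corrected = t_still + dt = 10.51 + (-0.1975)
t_corrected = 10.3125 s

10.3125 s


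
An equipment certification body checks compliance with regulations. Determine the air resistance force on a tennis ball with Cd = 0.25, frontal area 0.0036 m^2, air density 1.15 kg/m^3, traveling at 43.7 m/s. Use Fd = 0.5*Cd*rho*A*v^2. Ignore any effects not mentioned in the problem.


Fd = 0.5 * Cd * rho * A * v^2
Fd = 0.5 * 0.25 * 1.15 * 0.0036 * 43.7^2
v^2 = 1909.69
Fd = 0.5 * 0.25 * 1.15 * 0.0036 * 1909.69 = 0.9883 N

0.9883 N


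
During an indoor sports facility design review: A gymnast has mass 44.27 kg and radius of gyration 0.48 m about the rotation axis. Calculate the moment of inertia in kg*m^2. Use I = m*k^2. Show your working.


I = m * k^2
I = 44.27 * 0.48^2
I = 44.27 * 0.2304 = 10.1998 kg*m^2

10.1998 kg*m^2


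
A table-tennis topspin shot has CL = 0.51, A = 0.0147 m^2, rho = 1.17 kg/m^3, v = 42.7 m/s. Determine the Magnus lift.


FM = 0.5 * CL * rho * A * v^2
FM = 0.5 * 0.51 * 1.17 * 0.0147 * 42.7^2
v^2 = 1823.29
FM = 0.5 * 0.51 * 1.17 * 0.0147 * 1823.29 = 7.9965 N

7.9965 N


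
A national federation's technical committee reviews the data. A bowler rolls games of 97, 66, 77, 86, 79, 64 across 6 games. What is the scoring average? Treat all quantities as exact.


Average = sum / n
Sum = 469
Average = 469 / 6 = 78.1667

78.1667


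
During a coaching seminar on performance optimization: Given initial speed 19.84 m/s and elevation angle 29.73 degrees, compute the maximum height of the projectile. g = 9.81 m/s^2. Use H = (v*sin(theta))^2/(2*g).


H = (v*sin(theta))^2 / (2*g)
vy = v*sin(theta) = 19.84 * sin(29.73 deg) = 9.8389 m/s
H = vy^2 / (2*g) = 96.8044 / (2*9.81)
H = 96.8044 / 19.62 = 4.934 m

4.934 m


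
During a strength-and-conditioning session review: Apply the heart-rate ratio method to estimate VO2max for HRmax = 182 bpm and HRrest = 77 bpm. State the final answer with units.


VO2max = 15.3 * HRmax / HRrest
VO2max = 15.3 * 182 / 77
VO2max = 2784.6 / 77 = 36.1636 mL/kg/min

36.1636 mL/kg/min


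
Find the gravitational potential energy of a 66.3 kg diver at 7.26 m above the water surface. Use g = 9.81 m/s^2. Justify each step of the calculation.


PE = m * g * h
PE = 66.3 * 9.81 * 7.26
PE = 650.403 * 7.26 = 4721.9258 J

4721.9258 J


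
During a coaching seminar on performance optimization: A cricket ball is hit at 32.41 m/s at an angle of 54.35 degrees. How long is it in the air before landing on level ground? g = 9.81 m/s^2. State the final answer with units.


T = 2*v*sin(theta)/g
sin(theta) = sin(54.35 deg) = 0.8126
T = 2*32.41*0.8126 / 9.81
T = 52.6722 / 9.81 = 5.3692 s

5.3692 s


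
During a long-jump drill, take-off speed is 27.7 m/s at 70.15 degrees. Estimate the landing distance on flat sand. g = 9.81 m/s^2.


R = v^2 * sin(2*theta) / g
Convert angle to radians: theta = 70.15 deg = 1.2243 rad
sin(2*theta) = sin(2.4487) = 0.6388
R = 27.7^2 * 0.6388 / 9.81
R = 767.29 * 0.6388 / 9.81 = 49.9613 m

49.9613 m


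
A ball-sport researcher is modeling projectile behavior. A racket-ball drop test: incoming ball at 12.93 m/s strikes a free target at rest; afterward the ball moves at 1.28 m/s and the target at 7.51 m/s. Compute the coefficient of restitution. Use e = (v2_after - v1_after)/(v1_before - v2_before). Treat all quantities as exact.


e = (v2_after - v1_after) / (v1_before - v2_before)
Numerator = 7.51 - 1.28 = 6.23
Denominator = 12.93 - 0 = 12.93
e = 6.23 / 12.93 = 0.4818

0.4818


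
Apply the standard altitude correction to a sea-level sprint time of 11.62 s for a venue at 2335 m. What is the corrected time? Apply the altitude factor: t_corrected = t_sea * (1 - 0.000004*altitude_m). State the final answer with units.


Correction factor = 1 - 0.000004 * 2335 = 0.99066
t_corrected = t_sea * factor = 11.62 * 0.99066
t_corrected = 11.5115 s

11.5115 s


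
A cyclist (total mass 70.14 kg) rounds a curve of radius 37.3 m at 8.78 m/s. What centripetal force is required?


Fc = m * v^2 / r
v^2 = 8.78^2 = 77.0884
Fc = 70.14 * 77.0884 / 37.3
Fc = 5406.9804 / 37.3 = 144.9593 N

144.9593 N


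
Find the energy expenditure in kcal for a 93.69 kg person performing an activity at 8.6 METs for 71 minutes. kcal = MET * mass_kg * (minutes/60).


kcal = MET * mass * time_hr
Convert time: 71 min = 1.1833 hr
kcal = 8.6 * 93.69 * 1.1833
kcal = 953.4519 kcal

953.4519 kcal


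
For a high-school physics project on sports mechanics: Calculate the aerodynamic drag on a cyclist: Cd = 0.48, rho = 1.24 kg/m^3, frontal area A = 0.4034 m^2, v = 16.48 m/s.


Fd = 0.5 * Cd * rho * A * v^2
Fd = 0.5 * 0.48 * 1.24 * 0.4034 * 16.48^2
v^2 = 271.5904
Fd = 0.5 * 0.48 * 1.24 * 0.4034 * 271.5904 = 32.6049 N

32.6049 N


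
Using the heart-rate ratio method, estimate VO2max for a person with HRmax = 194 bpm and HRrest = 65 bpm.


VO2max = 15.3 * HRmax / HRrest
VO2max = 15.3 * 194 / 65
VO2max = 2968.2 / 65 = 45.6646 mL/kg/min

45.6646 mL/kg/min


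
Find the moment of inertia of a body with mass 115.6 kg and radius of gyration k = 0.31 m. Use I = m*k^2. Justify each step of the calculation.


I = m * k^2
I = 115.6 * 0.31^2
I = 115.6 * 0.0961 = 11.1092 kg*m^2

11.1092 kg*m^2


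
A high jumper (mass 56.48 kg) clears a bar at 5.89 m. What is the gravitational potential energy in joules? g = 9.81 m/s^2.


PE = m * g * h
PE = 56.48 * 9.81 * 5.89
PE = 554.0688 * 5.89 = 3263.4652 J

3263.4652 J


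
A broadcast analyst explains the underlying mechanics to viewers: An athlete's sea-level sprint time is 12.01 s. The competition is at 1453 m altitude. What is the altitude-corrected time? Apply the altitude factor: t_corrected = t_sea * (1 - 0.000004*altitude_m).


Correction factor = 1 - 0.000004 * 1453 = 0.994188
t_corrected = t_sea * factor = 12.01 * 0.994188
t_corrected = 11.9402 s

11.9402 s


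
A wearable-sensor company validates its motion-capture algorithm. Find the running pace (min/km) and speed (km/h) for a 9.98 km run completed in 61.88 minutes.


Pace = time / distance = 61.88 min / 9.98 km = 6.2004 min/km
Speed = distance / time_in_hours = 9.98 / 1.0313 hr
Speed = 9.6768 km/h

6.2004 min/km, 9.6768 km/h
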